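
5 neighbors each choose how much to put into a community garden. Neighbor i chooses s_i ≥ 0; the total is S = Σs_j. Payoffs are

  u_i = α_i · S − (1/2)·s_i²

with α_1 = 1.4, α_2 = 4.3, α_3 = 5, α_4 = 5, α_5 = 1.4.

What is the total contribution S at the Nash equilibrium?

Neighbor i's FOC: ∂u_i/∂s_i = α_i − s_i = 0, so s_i* = α_i.
NE contributions = (1.4, 4.3, 5, 5, 1.4); S = 17.1.

17.1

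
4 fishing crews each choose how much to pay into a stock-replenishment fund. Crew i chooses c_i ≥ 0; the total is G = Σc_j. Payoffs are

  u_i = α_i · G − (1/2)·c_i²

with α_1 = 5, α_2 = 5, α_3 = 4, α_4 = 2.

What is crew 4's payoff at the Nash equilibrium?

Crew i's FOC: ∂u_i/∂c_i = α_i − c_i = 0, so c_i* = α_i.
NE contributions = (5, 5, 4, 2); G = 16.
u_4 = α_4·G − ½·(c_4)² = 2·16 − ½·2² = 30.

30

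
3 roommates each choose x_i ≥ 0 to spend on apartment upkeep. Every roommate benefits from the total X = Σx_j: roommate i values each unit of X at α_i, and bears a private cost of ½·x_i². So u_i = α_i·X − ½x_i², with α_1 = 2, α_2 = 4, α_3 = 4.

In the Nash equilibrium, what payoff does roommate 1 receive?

Roommate i's FOC: ∂u_i/∂x_i = α_i − x_i = 0, so x_i* = α_i.
NE contributions = (2, 4, 4); X = 10.
u_1 = α_1·X − ½·(x_1)² = 2·10 − ½·2² = 18.

18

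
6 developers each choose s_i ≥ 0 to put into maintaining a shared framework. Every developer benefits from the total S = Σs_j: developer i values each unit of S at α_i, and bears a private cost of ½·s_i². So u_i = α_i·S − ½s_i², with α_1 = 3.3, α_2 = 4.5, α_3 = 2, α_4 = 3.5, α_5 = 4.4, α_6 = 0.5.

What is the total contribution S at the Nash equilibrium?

Developer i's FOC: ∂u_i/∂s_i = α_i − s_i = 0, so s_i* = α_i.
NE contributions = (3.3, 4.5, 2, 3.5, 4.4, 0.5); S = 18.2.

18.2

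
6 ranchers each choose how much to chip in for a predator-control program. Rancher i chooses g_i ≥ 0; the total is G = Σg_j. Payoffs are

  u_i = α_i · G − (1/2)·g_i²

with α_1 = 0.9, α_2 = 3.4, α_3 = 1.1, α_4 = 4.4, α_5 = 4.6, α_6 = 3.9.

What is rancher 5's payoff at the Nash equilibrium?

Rancher i's FOC: ∂u_i/∂g_i = α_i − g_i = 0, so g_i* = α_i.
NE contributions = (0.9, 3.4, 1.1, 4.4, 4.6, 3.9); G = 18.3.
u_5 = α_5·G − ½·(g_5)² = 4.6·18.3 − ½·4.6² = 73.6.

73.6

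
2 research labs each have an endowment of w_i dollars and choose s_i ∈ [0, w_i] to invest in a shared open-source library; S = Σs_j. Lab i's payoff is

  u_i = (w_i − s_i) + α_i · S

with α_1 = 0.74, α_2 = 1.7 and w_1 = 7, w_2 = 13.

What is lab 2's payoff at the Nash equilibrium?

22.1

∂u_i/∂s_i = α_i − 1, so lab i contributes w_i if α_i > 1, else 0.
α_i > 1 for i ∈ {2}; NE contributions (0, 13), S = 13.
u_2 = (13 − 13) + 1.7·13 = 22.1.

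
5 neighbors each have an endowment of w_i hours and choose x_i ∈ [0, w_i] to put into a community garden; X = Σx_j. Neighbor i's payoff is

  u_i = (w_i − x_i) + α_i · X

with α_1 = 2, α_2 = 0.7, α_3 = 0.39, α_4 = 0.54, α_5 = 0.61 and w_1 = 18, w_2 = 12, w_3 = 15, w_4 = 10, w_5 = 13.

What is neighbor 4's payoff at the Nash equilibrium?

∂u_i/∂x_i = α_i − 1, so neighbor i contributes w_i if α_i > 1, else 0.
α_i > 1 for i ∈ {1}; NE contributions (18, 0, 0, 0, 0), X = 18.
u_4 = (10 − 0) + 0.54·18 = 19.72.

19.72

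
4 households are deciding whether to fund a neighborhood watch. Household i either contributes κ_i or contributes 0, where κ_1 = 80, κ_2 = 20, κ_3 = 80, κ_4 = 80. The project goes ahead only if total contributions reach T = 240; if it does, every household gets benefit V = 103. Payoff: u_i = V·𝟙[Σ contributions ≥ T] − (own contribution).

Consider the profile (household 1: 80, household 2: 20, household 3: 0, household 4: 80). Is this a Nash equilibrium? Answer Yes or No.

Total = 180 < 240: not provided.
Household 1 (pledges 80, payoff -80): dropping to 0 → total 100, payoff 0. Profitable deviation.

No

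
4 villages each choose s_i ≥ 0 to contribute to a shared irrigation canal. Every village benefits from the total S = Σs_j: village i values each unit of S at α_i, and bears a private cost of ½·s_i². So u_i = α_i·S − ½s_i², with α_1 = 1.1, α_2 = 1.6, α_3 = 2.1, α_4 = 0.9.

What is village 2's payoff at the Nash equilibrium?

Village i's FOC: ∂u_i/∂s_i = α_i − s_i = 0, so s_i* = α_i.
NE contributions = (1.1, 1.6, 2.1, 0.9); S = 5.7.
u_2 = α_2·S − ½·(s_2)² = 1.6·5.7 − ½·1.6² = 7.84.

7.84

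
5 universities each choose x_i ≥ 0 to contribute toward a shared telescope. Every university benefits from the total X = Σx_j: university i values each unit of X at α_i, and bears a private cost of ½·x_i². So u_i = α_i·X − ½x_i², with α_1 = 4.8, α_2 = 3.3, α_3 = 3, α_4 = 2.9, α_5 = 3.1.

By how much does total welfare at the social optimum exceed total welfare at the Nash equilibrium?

469.09

University i's FOC: ∂u_i/∂x_i = α_i − x_i = 0, so x_i* = α_i.
NE contributions = (4.8, 3.3, 3, 2.9, 3.1); X = 17.1.
W^NE = (Σα)·X − ½Σα_i² = 17.1² − ½·60.95 = 261.935.
Planner sets x_i = Σα_j = 17.1 for every i, so X^SO = 5·17.1 = 85.5.
W^SO = (Σα)·X^SO − ½·5·(Σα)² = (5/2)·17.1² = 731.025.
Deadweight loss = W^SO − W^NE = 469.09.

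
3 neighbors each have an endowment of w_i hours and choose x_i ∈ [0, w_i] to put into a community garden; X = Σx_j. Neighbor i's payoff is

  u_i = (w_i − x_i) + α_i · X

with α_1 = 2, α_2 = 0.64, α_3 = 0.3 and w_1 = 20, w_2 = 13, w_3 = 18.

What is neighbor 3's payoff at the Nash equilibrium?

∂u_i/∂x_i = α_i − 1, so neighbor i contributes w_i if α_i > 1, else 0.
α_i > 1 for i ∈ {1}; NE contributions (20, 0, 0), X = 20.
u_3 = (18 − 0) + 0.3·20 = 24.

24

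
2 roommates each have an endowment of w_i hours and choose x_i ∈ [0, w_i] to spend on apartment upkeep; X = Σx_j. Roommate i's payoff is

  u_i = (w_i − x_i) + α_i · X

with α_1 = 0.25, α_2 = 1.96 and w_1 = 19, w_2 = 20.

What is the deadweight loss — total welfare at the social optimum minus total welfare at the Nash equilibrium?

22.99

∂u_i/∂x_i = α_i − 1, so roommate i contributes w_i if α_i > 1, else 0.
α_i > 1 for i ∈ {2}; NE contributions (0, 20), X = 20.
W^NE = Σw_i − X^NE + (Σα_i)·X^NE = 39 + 1.21·20 = 63.2.
Planner: ∂(Σu_j)/∂x_i = Σα_j − 1 = 1.21 > 0, so everyone contributes w_i; X^SO = 39, W^SO = 39 + 1.21·39 = 86.19.
Deadweight loss = 22.99.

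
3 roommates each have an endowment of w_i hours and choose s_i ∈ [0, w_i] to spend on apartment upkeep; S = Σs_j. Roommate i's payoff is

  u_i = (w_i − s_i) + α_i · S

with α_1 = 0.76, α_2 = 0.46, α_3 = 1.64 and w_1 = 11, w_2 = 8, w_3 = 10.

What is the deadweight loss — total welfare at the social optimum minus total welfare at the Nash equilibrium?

∂u_i/∂s_i = α_i − 1, so roommate i contributes w_i if α_i > 1, else 0.
α_i > 1 for i ∈ {3}; NE contributions (0, 0, 10), S = 10.
W^NE = Σw_i − S^NE + (Σα_i)·S^NE = 29 + 1.86·10 = 47.6.
Planner: ∂(Σu_j)/∂s_i = Σα_j − 1 = 1.86 > 0, so everyone contributes w_i; S^SO = 29, W^SO = 29 + 1.86·29 = 82.94.
Deadweight loss = 35.34.

35.34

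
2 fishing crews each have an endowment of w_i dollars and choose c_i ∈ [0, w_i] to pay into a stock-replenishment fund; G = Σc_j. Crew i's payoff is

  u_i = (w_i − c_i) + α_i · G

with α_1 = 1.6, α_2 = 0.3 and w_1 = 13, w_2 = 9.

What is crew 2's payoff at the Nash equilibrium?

∂u_i/∂c_i = α_i − 1, so crew i contributes w_i if α_i > 1, else 0.
α_i > 1 for i ∈ {1}; NE contributions (13, 0), G = 13.
u_2 = (9 − 0) + 0.3·13 = 12.9.

12.9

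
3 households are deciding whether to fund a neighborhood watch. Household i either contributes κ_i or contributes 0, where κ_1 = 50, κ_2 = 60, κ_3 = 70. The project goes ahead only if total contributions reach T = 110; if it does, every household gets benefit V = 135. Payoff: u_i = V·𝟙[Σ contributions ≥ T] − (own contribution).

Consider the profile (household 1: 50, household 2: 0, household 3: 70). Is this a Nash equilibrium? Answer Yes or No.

Yes

Total = 120 ≥ 110: provided.
Household 1 (pledges 50, payoff 85): dropping to 0 → total 70, payoff 0. No gain.
Household 2 (pledges 0, payoff 135): pledging 60 → total 180, payoff 75. No gain.
Household 3 (pledges 70, payoff 65): dropping to 0 → total 50, payoff 0. No gain.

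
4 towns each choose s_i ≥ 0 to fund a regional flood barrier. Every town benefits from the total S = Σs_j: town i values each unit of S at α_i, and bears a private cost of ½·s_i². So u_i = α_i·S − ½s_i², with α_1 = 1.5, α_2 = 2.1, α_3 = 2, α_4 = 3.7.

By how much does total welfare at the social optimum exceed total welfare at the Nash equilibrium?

Town i's FOC: ∂u_i/∂s_i = α_i − s_i = 0, so s_i* = α_i.
NE contributions = (1.5, 2.1, 2, 3.7); S = 9.3.
W^NE = (Σα)·S − ½Σα_i² = 9.3² − ½·24.35 = 74.315.
Planner sets s_i = Σα_j = 9.3 for every i, so S^SO = 4·9.3 = 37.2.
W^SO = (Σα)·S^SO − ½·4·(Σα)² = (4/2)·9.3² = 172.98.
Deadweight loss = W^SO − W^NE = 98.665.

98.665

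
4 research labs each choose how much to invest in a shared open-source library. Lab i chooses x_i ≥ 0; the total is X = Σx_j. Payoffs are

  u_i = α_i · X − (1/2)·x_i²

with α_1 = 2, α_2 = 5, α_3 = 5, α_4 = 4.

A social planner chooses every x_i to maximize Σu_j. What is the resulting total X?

Planner FOC: ∂(Σu_j)/∂x_i = (Σα_j) − x_i = 0, so x_i^SO = Σα_j = 16 for every i; X^SO = 64.

64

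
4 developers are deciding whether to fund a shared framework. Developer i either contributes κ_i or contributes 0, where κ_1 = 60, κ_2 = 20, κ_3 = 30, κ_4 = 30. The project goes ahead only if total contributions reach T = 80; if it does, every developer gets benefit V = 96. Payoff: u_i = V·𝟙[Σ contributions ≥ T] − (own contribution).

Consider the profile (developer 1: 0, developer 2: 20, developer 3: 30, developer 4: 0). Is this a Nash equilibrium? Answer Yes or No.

Total = 50 < 80: not provided.
Developer 1 (pledges 0, payoff 0): pledging 60 → total 110, payoff 36. Profitable deviation.

No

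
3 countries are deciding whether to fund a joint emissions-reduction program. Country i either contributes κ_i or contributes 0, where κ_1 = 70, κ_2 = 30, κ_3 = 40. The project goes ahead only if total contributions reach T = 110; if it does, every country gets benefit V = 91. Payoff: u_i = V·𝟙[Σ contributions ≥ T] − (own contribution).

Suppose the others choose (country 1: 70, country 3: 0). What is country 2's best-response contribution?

0

Others' total = 70. Even contributing 30 gives 100 < 110: no benefit either way.
Best response: 0.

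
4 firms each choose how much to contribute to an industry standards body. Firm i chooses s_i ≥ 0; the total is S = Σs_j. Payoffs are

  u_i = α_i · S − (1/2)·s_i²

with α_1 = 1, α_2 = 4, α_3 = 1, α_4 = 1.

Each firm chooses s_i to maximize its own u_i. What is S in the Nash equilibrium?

Firm i's FOC: ∂u_i/∂s_i = α_i − s_i = 0, so s_i* = α_i.
NE contributions = (1, 4, 1, 1); S = 7.

7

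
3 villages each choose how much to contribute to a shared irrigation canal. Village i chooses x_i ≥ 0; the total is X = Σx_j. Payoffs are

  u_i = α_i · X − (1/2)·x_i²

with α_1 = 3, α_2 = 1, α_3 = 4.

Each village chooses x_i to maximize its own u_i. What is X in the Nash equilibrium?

Village i's FOC: ∂u_i/∂x_i = α_i − x_i = 0, so x_i* = α_i.
NE contributions = (3, 1, 4); X = 8.

8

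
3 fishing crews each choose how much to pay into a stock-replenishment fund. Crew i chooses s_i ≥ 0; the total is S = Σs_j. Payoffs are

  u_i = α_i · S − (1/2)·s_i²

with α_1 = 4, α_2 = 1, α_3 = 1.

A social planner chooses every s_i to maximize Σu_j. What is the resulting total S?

Planner FOC: ∂(Σu_j)/∂s_i = (Σα_j) − s_i = 0, so s_i^SO = Σα_j = 6 for every i; S^SO = 18.

18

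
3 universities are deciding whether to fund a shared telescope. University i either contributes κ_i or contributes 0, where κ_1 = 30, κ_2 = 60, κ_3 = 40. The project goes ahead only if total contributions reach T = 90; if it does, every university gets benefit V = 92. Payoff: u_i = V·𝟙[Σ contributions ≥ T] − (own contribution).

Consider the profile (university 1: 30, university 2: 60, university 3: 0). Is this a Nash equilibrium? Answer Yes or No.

Yes

Total = 90 ≥ 90: provided.
University 1 (pledges 30, payoff 62): dropping to 0 → total 60, payoff 0. No gain.
University 2 (pledges 60, payoff 32): dropping to 0 → total 30, payoff 0. No gain.
University 3 (pledges 0, payoff 92): pledging 40 → total 130, payoff 52. No gain.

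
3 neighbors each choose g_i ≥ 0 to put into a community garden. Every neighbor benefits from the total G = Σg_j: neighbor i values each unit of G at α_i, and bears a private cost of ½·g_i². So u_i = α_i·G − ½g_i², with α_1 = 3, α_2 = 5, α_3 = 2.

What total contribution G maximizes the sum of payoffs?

Planner FOC: ∂(Σu_j)/∂g_i = (Σα_j) − g_i = 0, so g_i^SO = Σα_j = 10 for every i; G^SO = 30.

30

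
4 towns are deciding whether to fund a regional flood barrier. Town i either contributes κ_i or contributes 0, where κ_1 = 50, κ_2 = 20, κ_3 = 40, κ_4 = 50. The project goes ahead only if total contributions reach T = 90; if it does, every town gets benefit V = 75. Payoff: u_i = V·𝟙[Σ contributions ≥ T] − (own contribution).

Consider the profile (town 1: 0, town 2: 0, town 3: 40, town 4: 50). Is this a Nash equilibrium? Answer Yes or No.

Total = 90 ≥ 90: provided.
Town 1 (pledges 0, payoff 75): pledging 50 → total 140, payoff 25. No gain.
Town 2 (pledges 0, payoff 75): pledging 20 → total 110, payoff 55. No gain.
Town 3 (pledges 40, payoff 35): dropping to 0 → total 50, payoff 0. No gain.
Town 4 (pledges 50, payoff 25): dropping to 0 → total 40, payoff 0. No gain.

Yes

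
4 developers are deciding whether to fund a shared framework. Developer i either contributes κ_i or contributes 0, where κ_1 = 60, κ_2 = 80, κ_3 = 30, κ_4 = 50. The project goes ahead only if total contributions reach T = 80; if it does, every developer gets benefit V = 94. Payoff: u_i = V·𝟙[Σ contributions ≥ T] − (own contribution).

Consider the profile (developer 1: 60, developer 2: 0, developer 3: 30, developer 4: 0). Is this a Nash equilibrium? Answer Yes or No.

Yes

Total = 90 ≥ 80: provided.
Developer 1 (pledges 60, payoff 34): dropping to 0 → total 30, payoff 0. No gain.
Developer 2 (pledges 0, payoff 94): pledging 80 → total 170, payoff 14. No gain.
Developer 3 (pledges 30, payoff 64): dropping to 0 → total 60, payoff 0. No gain.
Developer 4 (pledges 0, payoff 94): pledging 50 → total 140, payoff 44. No gain.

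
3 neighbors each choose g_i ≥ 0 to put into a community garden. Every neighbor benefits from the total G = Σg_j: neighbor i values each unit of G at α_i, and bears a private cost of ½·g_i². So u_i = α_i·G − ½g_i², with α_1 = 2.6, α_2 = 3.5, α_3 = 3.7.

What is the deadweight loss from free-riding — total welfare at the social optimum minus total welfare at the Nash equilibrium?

64.37

Neighbor i's FOC: ∂u_i/∂g_i = α_i − g_i = 0, so g_i* = α_i.
NE contributions = (2.6, 3.5, 3.7); G = 9.8.
W^NE = (Σα)·G − ½Σα_i² = 9.8² − ½·32.7 = 79.69.
Planner sets g_i = Σα_j = 9.8 for every i, so G^SO = 3·9.8 = 29.4.
W^SO = (Σα)·G^SO − ½·3·(Σα)² = (3/2)·9.8² = 144.06.
Deadweight loss = W^SO − W^NE = 64.37.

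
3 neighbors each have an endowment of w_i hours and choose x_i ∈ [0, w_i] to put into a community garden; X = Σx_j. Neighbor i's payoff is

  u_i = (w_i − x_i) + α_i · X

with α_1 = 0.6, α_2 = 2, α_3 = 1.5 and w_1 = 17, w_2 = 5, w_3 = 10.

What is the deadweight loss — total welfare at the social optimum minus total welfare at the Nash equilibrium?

∂u_i/∂x_i = α_i − 1, so neighbor i contributes w_i if α_i > 1, else 0.
α_i > 1 for i ∈ {2, 3}; NE contributions (0, 5, 10), X = 15.
W^NE = Σw_i − X^NE + (Σα_i)·X^NE = 32 + 3.1·15 = 78.5.
Planner: ∂(Σu_j)/∂x_i = Σα_j − 1 = 3.1 > 0, so everyone contributes w_i; X^SO = 32, W^SO = 32 + 3.1·32 = 131.2.
Deadweight loss = 52.7.

52.7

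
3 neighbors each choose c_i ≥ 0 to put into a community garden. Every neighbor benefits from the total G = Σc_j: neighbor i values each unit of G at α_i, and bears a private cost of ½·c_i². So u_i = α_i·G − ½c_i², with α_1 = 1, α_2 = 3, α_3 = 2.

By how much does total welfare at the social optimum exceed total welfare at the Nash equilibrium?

25

Neighbor i's FOC: ∂u_i/∂c_i = α_i − c_i = 0, so c_i* = α_i.
NE contributions = (1, 3, 2); G = 6.
W^NE = (Σα)·G − ½Σα_i² = 6² − ½·14 = 29.
Planner sets c_i = Σα_j = 6 for every i, so G^SO = 3·6 = 18.
W^SO = (Σα)·G^SO − ½·3·(Σα)² = (3/2)·6² = 54.
Deadweight loss = W^SO − W^NE = 25.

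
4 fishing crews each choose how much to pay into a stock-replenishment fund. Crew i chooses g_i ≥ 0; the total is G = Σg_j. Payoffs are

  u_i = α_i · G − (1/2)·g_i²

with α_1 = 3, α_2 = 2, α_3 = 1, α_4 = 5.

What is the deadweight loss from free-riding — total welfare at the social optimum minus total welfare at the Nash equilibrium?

Crew i's FOC: ∂u_i/∂g_i = α_i − g_i = 0, so g_i* = α_i.
NE contributions = (3, 2, 1, 5); G = 11.
W^NE = (Σα)·G − ½Σα_i² = 11² − ½·39 = 101.5.
Planner sets g_i = Σα_j = 11 for every i, so G^SO = 4·11 = 44.
W^SO = (Σα)·G^SO − ½·4·(Σα)² = (4/2)·11² = 242.
Deadweight loss = W^SO − W^NE = 140.5.

140.5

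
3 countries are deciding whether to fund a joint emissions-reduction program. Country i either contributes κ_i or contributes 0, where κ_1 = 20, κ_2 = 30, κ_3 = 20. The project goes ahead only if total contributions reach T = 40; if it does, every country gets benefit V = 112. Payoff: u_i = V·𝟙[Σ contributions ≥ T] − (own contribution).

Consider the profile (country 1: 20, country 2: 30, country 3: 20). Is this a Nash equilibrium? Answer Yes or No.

No

Total = 70 ≥ 40: provided.
Country 1 (pledges 20, payoff 92): dropping to 0 → total 50, payoff 112. Profitable deviation.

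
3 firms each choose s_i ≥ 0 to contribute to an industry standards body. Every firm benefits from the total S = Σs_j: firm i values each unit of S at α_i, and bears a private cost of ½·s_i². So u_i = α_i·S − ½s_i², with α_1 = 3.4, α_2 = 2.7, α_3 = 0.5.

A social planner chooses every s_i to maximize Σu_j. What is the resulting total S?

Planner FOC: ∂(Σu_j)/∂s_i = (Σα_j) − s_i = 0, so s_i^SO = Σα_j = 6.6 for every i; S^SO = 19.8.

19.8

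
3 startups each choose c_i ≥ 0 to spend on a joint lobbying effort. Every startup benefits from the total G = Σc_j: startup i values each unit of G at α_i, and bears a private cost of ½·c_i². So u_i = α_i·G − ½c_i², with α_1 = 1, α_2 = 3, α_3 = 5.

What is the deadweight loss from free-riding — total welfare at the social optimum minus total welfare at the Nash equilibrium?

58

Startup i's FOC: ∂u_i/∂c_i = α_i − c_i = 0, so c_i* = α_i.
NE contributions = (1, 3, 5); G = 9.
W^NE = (Σα)·G − ½Σα_i² = 9² − ½·35 = 63.5.
Planner sets c_i = Σα_j = 9 for every i, so G^SO = 3·9 = 27.
W^SO = (Σα)·G^SO − ½·3·(Σα)² = (3/2)·9² = 121.5.
Deadweight loss = W^SO − W^NE = 58.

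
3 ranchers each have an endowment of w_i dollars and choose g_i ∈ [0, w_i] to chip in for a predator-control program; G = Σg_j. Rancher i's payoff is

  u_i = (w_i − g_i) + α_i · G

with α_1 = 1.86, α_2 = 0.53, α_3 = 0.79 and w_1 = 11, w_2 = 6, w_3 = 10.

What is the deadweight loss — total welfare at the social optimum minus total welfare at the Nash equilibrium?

∂u_i/∂g_i = α_i − 1, so rancher i contributes w_i if α_i > 1, else 0.
α_i > 1 for i ∈ {1}; NE contributions (11, 0, 0), G = 11.
W^NE = Σw_i − G^NE + (Σα_i)·G^NE = 27 + 2.18·11 = 50.98.
Planner: ∂(Σu_j)/∂g_i = Σα_j − 1 = 2.18 > 0, so everyone contributes w_i; G^SO = 27, W^SO = 27 + 2.18·27 = 85.86.
Deadweight loss = 34.88.

34.88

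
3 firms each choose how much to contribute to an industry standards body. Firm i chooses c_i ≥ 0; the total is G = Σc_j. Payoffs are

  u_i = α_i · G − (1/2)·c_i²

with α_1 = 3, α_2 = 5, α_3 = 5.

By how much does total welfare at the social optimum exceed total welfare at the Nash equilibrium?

Firm i's FOC: ∂u_i/∂c_i = α_i − c_i = 0, so c_i* = α_i.
NE contributions = (3, 5, 5); G = 13.
W^NE = (Σα)·G − ½Σα_i² = 13² − ½·59 = 139.5.
Planner sets c_i = Σα_j = 13 for every i, so G^SO = 3·13 = 39.
W^SO = (Σα)·G^SO − ½·3·(Σα)² = (3/2)·13² = 253.5.
Deadweight loss = W^SO − W^NE = 114.

114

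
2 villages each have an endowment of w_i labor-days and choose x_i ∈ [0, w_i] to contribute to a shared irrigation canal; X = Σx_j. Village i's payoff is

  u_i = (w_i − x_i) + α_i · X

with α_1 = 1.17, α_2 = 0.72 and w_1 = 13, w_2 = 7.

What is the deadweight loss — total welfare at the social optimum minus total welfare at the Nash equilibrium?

6.23

∂u_i/∂x_i = α_i − 1, so village i contributes w_i if α_i > 1, else 0.
α_i > 1 for i ∈ {1}; NE contributions (13, 0), X = 13.
W^NE = Σw_i − X^NE + (Σα_i)·X^NE = 20 + 0.89·13 = 31.57.
Planner: ∂(Σu_j)/∂x_i = Σα_j − 1 = 0.89 > 0, so everyone contributes w_i; X^SO = 20, W^SO = 20 + 0.89·20 = 37.8.
Deadweight loss = 6.23.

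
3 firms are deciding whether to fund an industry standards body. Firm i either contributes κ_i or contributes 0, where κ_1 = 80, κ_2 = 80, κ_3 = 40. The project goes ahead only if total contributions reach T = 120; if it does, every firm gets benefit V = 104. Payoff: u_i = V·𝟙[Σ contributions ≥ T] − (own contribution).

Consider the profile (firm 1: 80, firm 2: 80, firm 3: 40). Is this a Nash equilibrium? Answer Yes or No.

No

Total = 200 ≥ 120: provided.
Firm 1 (pledges 80, payoff 24): dropping to 0 → total 120, payoff 104. Profitable deviation.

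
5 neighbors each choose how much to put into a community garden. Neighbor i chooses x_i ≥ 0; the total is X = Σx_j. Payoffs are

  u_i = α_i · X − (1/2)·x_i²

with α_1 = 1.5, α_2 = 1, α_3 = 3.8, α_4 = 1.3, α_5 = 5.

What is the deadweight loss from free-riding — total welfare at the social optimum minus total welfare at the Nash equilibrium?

Neighbor i's FOC: ∂u_i/∂x_i = α_i − x_i = 0, so x_i* = α_i.
NE contributions = (1.5, 1, 3.8, 1.3, 5); X = 12.6.
W^NE = (Σα)·X − ½Σα_i² = 12.6² − ½·44.38 = 136.57.
Planner sets x_i = Σα_j = 12.6 for every i, so X^SO = 5·12.6 = 63.
W^SO = (Σα)·X^SO − ½·5·(Σα)² = (5/2)·12.6² = 396.9.
Deadweight loss = W^SO − W^NE = 260.33.

260.33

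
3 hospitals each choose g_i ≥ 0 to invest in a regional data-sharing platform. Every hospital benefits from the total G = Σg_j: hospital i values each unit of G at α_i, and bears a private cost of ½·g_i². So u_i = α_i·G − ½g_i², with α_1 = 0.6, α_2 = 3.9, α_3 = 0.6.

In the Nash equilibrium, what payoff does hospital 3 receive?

2.88

Hospital i's FOC: ∂u_i/∂g_i = α_i − g_i = 0, so g_i* = α_i.
NE contributions = (0.6, 3.9, 0.6); G = 5.1.
u_3 = α_3·G − ½·(g_3)² = 0.6·5.1 − ½·0.6² = 2.88.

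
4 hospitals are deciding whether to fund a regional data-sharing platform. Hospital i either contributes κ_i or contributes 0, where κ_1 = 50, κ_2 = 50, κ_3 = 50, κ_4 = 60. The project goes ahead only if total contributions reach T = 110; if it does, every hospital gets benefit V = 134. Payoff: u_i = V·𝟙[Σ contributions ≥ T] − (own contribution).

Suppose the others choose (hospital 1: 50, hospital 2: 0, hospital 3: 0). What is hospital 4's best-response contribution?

60

Others' total = 50. Contributing 60 brings total to 110 ≥ 110: gain V − κ_4 = 74.
Best response: 60.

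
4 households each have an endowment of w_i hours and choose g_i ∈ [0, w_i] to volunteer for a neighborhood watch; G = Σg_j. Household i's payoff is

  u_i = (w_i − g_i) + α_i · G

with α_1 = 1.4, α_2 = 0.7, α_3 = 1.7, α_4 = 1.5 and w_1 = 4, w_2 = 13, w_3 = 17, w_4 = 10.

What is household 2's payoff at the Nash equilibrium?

34.7

∂u_i/∂g_i = α_i − 1, so household i contributes w_i if α_i > 1, else 0.
α_i > 1 for i ∈ {1, 3, 4}; NE contributions (4, 0, 17, 10), G = 31.
u_2 = (13 − 0) + 0.7·31 = 34.7.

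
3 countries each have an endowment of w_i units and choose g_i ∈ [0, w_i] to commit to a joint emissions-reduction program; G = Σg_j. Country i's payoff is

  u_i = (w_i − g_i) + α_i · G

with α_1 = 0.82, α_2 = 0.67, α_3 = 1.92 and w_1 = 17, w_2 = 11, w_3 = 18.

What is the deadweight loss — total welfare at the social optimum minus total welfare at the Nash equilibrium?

∂u_i/∂g_i = α_i − 1, so country i contributes w_i if α_i > 1, else 0.
α_i > 1 for i ∈ {3}; NE contributions (0, 0, 18), G = 18.
W^NE = Σw_i − G^NE + (Σα_i)·G^NE = 46 + 2.41·18 = 89.38.
Planner: ∂(Σu_j)/∂g_i = Σα_j − 1 = 2.41 > 0, so everyone contributes w_i; G^SO = 46, W^SO = 46 + 2.41·46 = 156.86.
Deadweight loss = 67.48.

67.48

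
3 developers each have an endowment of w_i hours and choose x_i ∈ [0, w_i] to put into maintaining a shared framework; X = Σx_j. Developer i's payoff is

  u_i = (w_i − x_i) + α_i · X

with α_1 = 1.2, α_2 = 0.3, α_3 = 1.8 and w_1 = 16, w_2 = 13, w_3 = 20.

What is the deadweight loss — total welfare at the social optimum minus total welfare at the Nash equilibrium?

∂u_i/∂x_i = α_i − 1, so developer i contributes w_i if α_i > 1, else 0.
α_i > 1 for i ∈ {1, 3}; NE contributions (16, 0, 20), X = 36.
W^NE = Σw_i − X^NE + (Σα_i)·X^NE = 49 + 2.3·36 = 131.8.
Planner: ∂(Σu_j)/∂x_i = Σα_j − 1 = 2.3 > 0, so everyone contributes w_i; X^SO = 49, W^SO = 49 + 2.3·49 = 161.7.
Deadweight loss = 29.9.

29.9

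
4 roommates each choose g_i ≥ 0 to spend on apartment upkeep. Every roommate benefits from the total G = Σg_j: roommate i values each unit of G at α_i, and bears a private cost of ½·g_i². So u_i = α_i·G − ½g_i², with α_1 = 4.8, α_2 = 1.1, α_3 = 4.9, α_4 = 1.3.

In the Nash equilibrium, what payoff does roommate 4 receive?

Roommate i's FOC: ∂u_i/∂g_i = α_i − g_i = 0, so g_i* = α_i.
NE contributions = (4.8, 1.1, 4.9, 1.3); G = 12.1.
u_4 = α_4·G − ½·(g_4)² = 1.3·12.1 − ½·1.3² = 14.885.

14.885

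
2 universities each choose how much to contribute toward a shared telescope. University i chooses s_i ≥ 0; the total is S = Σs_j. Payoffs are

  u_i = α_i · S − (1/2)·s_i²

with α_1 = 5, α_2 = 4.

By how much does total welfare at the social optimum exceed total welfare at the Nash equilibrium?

University i's FOC: ∂u_i/∂s_i = α_i − s_i = 0, so s_i* = α_i.
NE contributions = (5, 4); S = 9.
W^NE = (Σα)·S − ½Σα_i² = 9² − ½·41 = 60.5.
Planner sets s_i = Σα_j = 9 for every i, so S^SO = 2·9 = 18.
W^SO = (Σα)·S^SO − ½·2·(Σα)² = (2/2)·9² = 81.
Deadweight loss = W^SO − W^NE = 20.5.

20.5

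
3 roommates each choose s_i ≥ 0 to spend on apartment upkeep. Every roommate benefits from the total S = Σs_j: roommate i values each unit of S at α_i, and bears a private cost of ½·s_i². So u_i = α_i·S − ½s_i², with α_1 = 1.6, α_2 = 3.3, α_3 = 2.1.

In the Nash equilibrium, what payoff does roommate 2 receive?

Roommate i's FOC: ∂u_i/∂s_i = α_i − s_i = 0, so s_i* = α_i.
NE contributions = (1.6, 3.3, 2.1); S = 7.
u_2 = α_2·S − ½·(s_2)² = 3.3·7 − ½·3.3² = 17.655.

17.655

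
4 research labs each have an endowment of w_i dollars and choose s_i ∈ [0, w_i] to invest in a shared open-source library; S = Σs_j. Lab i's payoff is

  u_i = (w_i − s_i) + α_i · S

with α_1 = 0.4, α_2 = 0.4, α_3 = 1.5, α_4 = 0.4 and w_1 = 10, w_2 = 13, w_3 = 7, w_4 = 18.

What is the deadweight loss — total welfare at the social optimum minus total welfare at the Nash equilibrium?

∂u_i/∂s_i = α_i − 1, so lab i contributes w_i if α_i > 1, else 0.
α_i > 1 for i ∈ {3}; NE contributions (0, 0, 7, 0), S = 7.
W^NE = Σw_i − S^NE + (Σα_i)·S^NE = 48 + 1.7·7 = 59.9.
Planner: ∂(Σu_j)/∂s_i = Σα_j − 1 = 1.7 > 0, so everyone contributes w_i; S^SO = 48, W^SO = 48 + 1.7·48 = 129.6.
Deadweight loss = 69.7.

69.7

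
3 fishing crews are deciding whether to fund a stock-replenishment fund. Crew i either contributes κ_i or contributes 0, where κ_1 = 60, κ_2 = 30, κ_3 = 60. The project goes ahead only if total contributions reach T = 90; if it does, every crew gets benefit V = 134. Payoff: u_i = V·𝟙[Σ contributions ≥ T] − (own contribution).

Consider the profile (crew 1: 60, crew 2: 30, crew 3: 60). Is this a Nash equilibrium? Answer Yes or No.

Total = 150 ≥ 90: provided.
Crew 1 (pledges 60, payoff 74): dropping to 0 → total 90, payoff 134. Profitable deviation.

No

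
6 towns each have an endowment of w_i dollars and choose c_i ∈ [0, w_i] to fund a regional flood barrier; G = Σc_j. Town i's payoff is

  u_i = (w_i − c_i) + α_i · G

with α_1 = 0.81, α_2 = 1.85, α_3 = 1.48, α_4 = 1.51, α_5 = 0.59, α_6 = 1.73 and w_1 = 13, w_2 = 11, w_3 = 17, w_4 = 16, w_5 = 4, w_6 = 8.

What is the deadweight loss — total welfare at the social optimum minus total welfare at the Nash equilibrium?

118.49

∂u_i/∂c_i = α_i − 1, so town i contributes w_i if α_i > 1, else 0.
α_i > 1 for i ∈ {2, 3, 4, 6}; NE contributions (0, 11, 17, 16, 0, 8), G = 52.
W^NE = Σw_i − G^NE + (Σα_i)·G^NE = 69 + 6.97·52 = 431.44.
Planner: ∂(Σu_j)/∂c_i = Σα_j − 1 = 6.97 > 0, so everyone contributes w_i; G^SO = 69, W^SO = 69 + 6.97·69 = 549.93.
Deadweight loss = 118.49.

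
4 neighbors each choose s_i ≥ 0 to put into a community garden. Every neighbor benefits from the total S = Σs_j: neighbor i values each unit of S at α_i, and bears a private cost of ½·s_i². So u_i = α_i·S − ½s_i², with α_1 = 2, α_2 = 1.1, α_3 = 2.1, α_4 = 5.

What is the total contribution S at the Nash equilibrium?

Neighbor i's FOC: ∂u_i/∂s_i = α_i − s_i = 0, so s_i* = α_i.
NE contributions = (2, 1.1, 2.1, 5); S = 10.2.

10.2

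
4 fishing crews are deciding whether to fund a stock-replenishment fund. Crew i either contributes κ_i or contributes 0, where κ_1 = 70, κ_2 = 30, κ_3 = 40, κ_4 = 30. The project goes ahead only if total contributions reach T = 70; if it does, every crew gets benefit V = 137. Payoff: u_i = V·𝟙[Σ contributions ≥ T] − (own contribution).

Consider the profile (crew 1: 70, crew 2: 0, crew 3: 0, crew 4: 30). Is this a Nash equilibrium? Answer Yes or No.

Total = 100 ≥ 70: provided.
Crew 1 (pledges 70, payoff 67): dropping to 0 → total 30, payoff 0. No gain.
Crew 2 (pledges 0, payoff 137): pledging 30 → total 130, payoff 107. No gain.
Crew 3 (pledges 0, payoff 137): pledging 40 → total 140, payoff 97. No gain.
Crew 4 (pledges 30, payoff 107): dropping to 0 → total 70, payoff 137. Profitable deviation.

No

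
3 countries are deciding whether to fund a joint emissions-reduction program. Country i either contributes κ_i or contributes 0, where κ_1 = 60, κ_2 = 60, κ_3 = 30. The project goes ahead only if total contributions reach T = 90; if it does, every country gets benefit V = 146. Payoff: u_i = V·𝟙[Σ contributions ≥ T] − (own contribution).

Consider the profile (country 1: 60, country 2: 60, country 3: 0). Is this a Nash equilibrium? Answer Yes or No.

Total = 120 ≥ 90: provided.
Country 1 (pledges 60, payoff 86): dropping to 0 → total 60, payoff 0. No gain.
Country 2 (pledges 60, payoff 86): dropping to 0 → total 60, payoff 0. No gain.
Country 3 (pledges 0, payoff 146): pledging 30 → total 150, payoff 116. No gain.

Yes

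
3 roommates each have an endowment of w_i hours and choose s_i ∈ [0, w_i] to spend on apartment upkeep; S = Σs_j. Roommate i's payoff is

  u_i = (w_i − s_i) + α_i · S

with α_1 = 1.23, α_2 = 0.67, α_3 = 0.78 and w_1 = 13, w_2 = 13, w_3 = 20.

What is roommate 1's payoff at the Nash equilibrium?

∂u_i/∂s_i = α_i − 1, so roommate i contributes w_i if α_i > 1, else 0.
α_i > 1 for i ∈ {1}; NE contributions (13, 0, 0), S = 13.
u_1 = (13 − 13) + 1.23·13 = 15.99.

15.99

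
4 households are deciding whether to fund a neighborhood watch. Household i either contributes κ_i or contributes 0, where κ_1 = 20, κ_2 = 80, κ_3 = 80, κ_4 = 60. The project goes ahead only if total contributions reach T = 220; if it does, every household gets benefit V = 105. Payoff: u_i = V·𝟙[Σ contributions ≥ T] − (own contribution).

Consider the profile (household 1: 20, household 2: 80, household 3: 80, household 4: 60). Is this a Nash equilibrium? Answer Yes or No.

Total = 240 ≥ 220: provided.
Household 1 (pledges 20, payoff 85): dropping to 0 → total 220, payoff 105. Profitable deviation.

No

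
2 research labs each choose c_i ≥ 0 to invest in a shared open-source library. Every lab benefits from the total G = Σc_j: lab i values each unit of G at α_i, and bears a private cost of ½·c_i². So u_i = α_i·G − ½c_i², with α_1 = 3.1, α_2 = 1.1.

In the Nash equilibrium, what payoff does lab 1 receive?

8.215

Lab i's FOC: ∂u_i/∂c_i = α_i − c_i = 0, so c_i* = α_i.
NE contributions = (3.1, 1.1); G = 4.2.
u_1 = α_1·G − ½·(c_1)² = 3.1·4.2 − ½·3.1² = 8.215.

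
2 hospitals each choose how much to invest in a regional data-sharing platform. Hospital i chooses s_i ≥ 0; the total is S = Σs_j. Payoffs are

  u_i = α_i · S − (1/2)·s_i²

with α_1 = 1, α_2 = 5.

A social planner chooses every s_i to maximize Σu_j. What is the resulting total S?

12

Planner FOC: ∂(Σu_j)/∂s_i = (Σα_j) − s_i = 0, so s_i^SO = Σα_j = 6 for every i; S^SO = 12.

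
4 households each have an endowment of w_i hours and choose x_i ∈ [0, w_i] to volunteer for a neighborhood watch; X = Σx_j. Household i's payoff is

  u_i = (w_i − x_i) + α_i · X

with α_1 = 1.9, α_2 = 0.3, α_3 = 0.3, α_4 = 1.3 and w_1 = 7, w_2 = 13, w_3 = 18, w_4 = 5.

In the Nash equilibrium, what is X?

12

∂u_i/∂x_i = α_i − 1, so household i contributes w_i if α_i > 1, else 0.
α_i > 1 for i ∈ {1, 4}; NE contributions (7, 0, 0, 5), X = 12.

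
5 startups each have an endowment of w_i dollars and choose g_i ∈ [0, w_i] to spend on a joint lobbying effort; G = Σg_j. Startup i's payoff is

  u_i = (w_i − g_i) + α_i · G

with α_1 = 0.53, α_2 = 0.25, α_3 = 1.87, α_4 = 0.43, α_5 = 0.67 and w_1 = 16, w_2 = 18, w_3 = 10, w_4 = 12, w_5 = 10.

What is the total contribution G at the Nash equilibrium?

10

∂u_i/∂g_i = α_i − 1, so startup i contributes w_i if α_i > 1, else 0.
α_i > 1 for i ∈ {3}; NE contributions (0, 0, 10, 0, 0), G = 10.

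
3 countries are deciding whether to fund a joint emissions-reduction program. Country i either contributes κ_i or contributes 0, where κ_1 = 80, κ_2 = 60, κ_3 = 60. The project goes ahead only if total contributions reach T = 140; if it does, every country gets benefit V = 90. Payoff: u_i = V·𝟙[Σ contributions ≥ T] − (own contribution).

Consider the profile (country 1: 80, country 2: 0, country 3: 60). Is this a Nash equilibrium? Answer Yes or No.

Total = 140 ≥ 140: provided.
Country 1 (pledges 80, payoff 10): dropping to 0 → total 60, payoff 0. No gain.
Country 2 (pledges 0, payoff 90): pledging 60 → total 200, payoff 30. No gain.
Country 3 (pledges 60, payoff 30): dropping to 0 → total 80, payoff 0. No gain.

Yes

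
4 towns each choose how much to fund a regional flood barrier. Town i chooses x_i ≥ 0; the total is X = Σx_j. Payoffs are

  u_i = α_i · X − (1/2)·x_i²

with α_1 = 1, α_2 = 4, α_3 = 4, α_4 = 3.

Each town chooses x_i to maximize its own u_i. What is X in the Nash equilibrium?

12

Town i's FOC: ∂u_i/∂x_i = α_i − x_i = 0, so x_i* = α_i.
NE contributions = (1, 4, 4, 3); X = 12.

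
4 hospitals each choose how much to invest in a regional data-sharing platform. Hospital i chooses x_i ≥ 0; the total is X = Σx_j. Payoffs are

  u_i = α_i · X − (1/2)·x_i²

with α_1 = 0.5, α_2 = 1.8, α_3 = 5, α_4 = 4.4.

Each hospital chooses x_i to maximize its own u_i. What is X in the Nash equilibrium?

Hospital i's FOC: ∂u_i/∂x_i = α_i − x_i = 0, so x_i* = α_i.
NE contributions = (0.5, 1.8, 5, 4.4); X = 11.7.

11.7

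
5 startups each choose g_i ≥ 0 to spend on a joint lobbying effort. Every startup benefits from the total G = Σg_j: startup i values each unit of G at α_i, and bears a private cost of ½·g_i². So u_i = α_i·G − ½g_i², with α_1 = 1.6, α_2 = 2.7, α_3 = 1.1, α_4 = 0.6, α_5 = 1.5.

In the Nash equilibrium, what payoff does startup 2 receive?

Startup i's FOC: ∂u_i/∂g_i = α_i − g_i = 0, so g_i* = α_i.
NE contributions = (1.6, 2.7, 1.1, 0.6, 1.5); G = 7.5.
u_2 = α_2·G − ½·(g_2)² = 2.7·7.5 − ½·2.7² = 16.605.

16.605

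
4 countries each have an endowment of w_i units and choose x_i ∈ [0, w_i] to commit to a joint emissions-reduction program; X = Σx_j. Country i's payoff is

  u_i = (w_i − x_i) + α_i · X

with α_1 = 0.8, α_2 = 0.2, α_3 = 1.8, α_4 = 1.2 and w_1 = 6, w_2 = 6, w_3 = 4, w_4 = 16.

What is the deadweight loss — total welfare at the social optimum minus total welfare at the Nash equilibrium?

36

∂u_i/∂x_i = α_i − 1, so country i contributes w_i if α_i > 1, else 0.
α_i > 1 for i ∈ {3, 4}; NE contributions (0, 0, 4, 16), X = 20.
W^NE = Σw_i − X^NE + (Σα_i)·X^NE = 32 + 3·20 = 92.
Planner: ∂(Σu_j)/∂x_i = Σα_j − 1 = 3 > 0, so everyone contributes w_i; X^SO = 32, W^SO = 32 + 3·32 = 128.
Deadweight loss = 36.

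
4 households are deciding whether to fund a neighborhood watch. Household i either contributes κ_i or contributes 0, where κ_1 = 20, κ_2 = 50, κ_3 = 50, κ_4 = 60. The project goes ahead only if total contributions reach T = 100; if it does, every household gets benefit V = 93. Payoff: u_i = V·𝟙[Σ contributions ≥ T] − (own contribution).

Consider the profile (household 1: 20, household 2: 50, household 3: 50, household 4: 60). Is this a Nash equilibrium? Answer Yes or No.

No

Total = 180 ≥ 100: provided.
Household 1 (pledges 20, payoff 73): dropping to 0 → total 160, payoff 93. Profitable deviation.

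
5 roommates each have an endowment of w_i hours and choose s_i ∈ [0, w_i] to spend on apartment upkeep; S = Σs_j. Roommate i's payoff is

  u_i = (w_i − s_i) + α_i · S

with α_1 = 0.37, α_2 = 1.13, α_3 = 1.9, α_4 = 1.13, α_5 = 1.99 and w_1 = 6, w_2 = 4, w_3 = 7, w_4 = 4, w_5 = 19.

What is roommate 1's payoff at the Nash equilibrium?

∂u_i/∂s_i = α_i − 1, so roommate i contributes w_i if α_i > 1, else 0.
α_i > 1 for i ∈ {2, 3, 4, 5}; NE contributions (0, 4, 7, 4, 19), S = 34.
u_1 = (6 − 0) + 0.37·34 = 18.58.

18.58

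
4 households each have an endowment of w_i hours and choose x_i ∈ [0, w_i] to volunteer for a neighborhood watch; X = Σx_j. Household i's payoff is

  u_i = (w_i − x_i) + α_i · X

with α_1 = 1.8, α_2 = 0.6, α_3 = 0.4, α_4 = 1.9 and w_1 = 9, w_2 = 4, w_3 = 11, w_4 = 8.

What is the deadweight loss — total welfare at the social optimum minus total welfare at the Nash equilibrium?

55.5

∂u_i/∂x_i = α_i − 1, so household i contributes w_i if α_i > 1, else 0.
α_i > 1 for i ∈ {1, 4}; NE contributions (9, 0, 0, 8), X = 17.
W^NE = Σw_i − X^NE + (Σα_i)·X^NE = 32 + 3.7·17 = 94.9.
Planner: ∂(Σu_j)/∂x_i = Σα_j − 1 = 3.7 > 0, so everyone contributes w_i; X^SO = 32, W^SO = 32 + 3.7·32 = 150.4.
Deadweight loss = 55.5.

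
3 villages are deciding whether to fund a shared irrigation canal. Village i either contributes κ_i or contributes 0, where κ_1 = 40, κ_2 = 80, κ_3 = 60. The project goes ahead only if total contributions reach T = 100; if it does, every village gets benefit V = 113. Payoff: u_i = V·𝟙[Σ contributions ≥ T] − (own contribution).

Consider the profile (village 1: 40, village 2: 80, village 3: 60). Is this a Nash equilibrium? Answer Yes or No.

Total = 180 ≥ 100: provided.
Village 1 (pledges 40, payoff 73): dropping to 0 → total 140, payoff 113. Profitable deviation.

No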